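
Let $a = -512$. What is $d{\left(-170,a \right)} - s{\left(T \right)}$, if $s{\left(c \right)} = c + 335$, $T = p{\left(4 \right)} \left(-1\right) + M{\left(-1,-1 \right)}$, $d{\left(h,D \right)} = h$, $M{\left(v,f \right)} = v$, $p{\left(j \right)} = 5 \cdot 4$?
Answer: $-484$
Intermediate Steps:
$p{\left(j \right)} = 20$
$T = -21$ ($T = 20 \left(-1\right) - 1 = -20 - 1 = -21$)
$s{\left(c \right)} = 335 + c$
$d{\left(-170,a \right)} - s{\left(T \right)} = -170 - \left(335 - 21\right) = -170 - 314 = -484$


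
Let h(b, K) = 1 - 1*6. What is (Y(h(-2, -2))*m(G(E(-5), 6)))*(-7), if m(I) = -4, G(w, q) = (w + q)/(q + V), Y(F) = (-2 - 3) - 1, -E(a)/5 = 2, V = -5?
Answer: -168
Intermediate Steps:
E(a) = -10 (E(a) = -5*2 = -10)
h(b, K) = -5 (h(b, K) = 1 - 6 = -5)
Y(F) = -6 (Y(F) = -5 - 1 = -6)
G(w, q) = (q + w)/(-5 + q) (G(w, q) = (w + q)/(q - 5) = (q + w)/(-5 + q))
(Y(h(-2, -2))*m(G(E(-5), 6)))*(-7) = -6*(-4)*(-7) = 24*(-7) = -168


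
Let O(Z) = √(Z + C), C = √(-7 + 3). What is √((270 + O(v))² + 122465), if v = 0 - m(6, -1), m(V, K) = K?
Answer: √(122465 + (270 + √(1 + 2*I))²) ≈ 442.78 + 0.482*I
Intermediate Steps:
C = 2*I (C = √(-4) = 2*I ≈ 2.0*I)
v = 1 (v = 0 - 1*(-1) = 0 + 1 = 1)
O(Z) = √(Z + 2*I)
√((270 + O(v))² + 122465) = √((270 + √(1 + 2*I))² + 122465) = √(122465 + (270 + √(1 + 2*I))²)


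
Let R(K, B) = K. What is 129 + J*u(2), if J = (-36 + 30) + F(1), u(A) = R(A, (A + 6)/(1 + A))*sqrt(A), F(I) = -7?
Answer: 129 - 26*sqrt(2) ≈ 92.230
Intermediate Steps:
u(A) = A**(3/2) (u(A) = A*sqrt(A) = A**(3/2))
J = -13 (J = (-36 + 30) - 7 = -6 - 7 = -13)
129 + J*u(2) = 129 - 26*sqrt(2)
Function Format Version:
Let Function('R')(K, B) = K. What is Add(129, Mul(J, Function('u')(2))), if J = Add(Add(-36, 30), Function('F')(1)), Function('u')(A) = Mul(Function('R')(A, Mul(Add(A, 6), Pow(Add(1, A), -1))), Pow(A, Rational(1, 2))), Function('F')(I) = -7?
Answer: Add(129, Mul(-26, Pow(2, Rational(1, 2)))) ≈ 92.230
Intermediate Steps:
Function('u')(A) = Pow(A, Rational(3, 2)) (Function('u')(A) = Mul(A, Pow(A, Rational(1, 2))) = Pow(A, Rational(3, 2)))
J = -13 (J = Add(Add(-36, 30), -7) = Add(-6, -7) = -13)
Add(129, Mul(J, Function('u')(2))) = Add(129, Mul(-13, Pow(2, Rational(3, 2)))) = Add(129, Mul(-13, Mul(2, Pow(2, Rational(1, 2))))) = Add(129, Mul(-26, Pow(2, Rational(1, 2))))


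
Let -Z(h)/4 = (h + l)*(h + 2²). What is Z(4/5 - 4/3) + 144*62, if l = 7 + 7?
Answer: 1966784/225 ≈ 8741.3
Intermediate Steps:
l = 14
Z(h) = -4*(4 + h)*(14 + h) (Z(h) = -4*(h + 14)*(h + 2²) = -4*(14 + h)*(h + 4) = -4*(14 + h)*(4 + h) = -4*(4 + h)*(14 + h))
Z(4/5 - 4/3) + 144*62 = (-224 - 72*(4/5 - 4/3) - 4*(4/5 - 4/3)²) + 144*62 = (-224 - 72*(4*(⅕) - 4*⅓) - 4*(4*(⅕) - 4*⅓)²) + 8928 = (-224 - 72*(⅘ - 4/3) - 4*(⅘ - 4/3)²) + 8928 = (-224 - 72*(-8/15) - 4*(-8/15)²) + 8928 = (-224 + 192/5 - 4*64/225) + 8928 = (-224 + 192/5 - 256/225) + 8928 = -42016/225 + 8928 = 1966784/225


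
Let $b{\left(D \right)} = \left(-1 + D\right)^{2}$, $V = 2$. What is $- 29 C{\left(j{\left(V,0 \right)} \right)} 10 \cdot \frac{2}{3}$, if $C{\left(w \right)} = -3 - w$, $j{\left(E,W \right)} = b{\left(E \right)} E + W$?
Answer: $\frac{2900}{3} \approx 966.67$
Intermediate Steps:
$j{\left(E,W \right)} = W + E \left(-1 + E\right)^{2}$ ($j{\left(E,W \right)} = \left(-1 + E\right)^{2} E + W = E \left(-1 + E\right)^{2} + W = W + E \left(-1 + E\right)^{2}$)
$- 29 C{\left(j{\left(V,0 \right)} \right)} 10 \cdot \frac{2}{3} = - 29 \left(-3 - \left(0 + 2 \left(-1 + 2\right)^{2}\right)\right) 10 \cdot \frac{2}{3} = - 29 \left(-3 - \left(0 + 2 \cdot 1^{2}\right)\right) 10 \cdot 2 \cdot \frac{1}{3} = - 29 \left(-3 - \left(0 + 2 \cdot 1\right)\right) 10 \cdot \frac{2}{3} = - 29 \left(-3 - \left(0 + 2\right)\right) \frac{20}{3} = - 29 \left(-3 - 2\right) \frac{20}{3} = \left(-29\right) \left(-5\right) \frac{20}{3} = 145 \cdot \frac{20}{3} = \frac{2900}{3}$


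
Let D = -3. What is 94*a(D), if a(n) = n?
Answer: -282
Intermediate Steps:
94*a(D) = 94*(-3) = -282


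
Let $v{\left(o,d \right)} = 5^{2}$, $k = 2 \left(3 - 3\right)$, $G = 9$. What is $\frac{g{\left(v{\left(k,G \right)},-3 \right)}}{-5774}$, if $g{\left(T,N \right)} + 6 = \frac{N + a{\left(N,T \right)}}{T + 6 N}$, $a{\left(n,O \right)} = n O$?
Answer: $\frac{60}{20209} \approx 0.002969$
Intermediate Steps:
$a{\left(n,O \right)} = O n$
$k = 0$ ($k = 2 \cdot 0 = 0$)
$v{\left(o,d \right)} = 25$
$g{\left(T,N \right)} = -6 + \frac{N + N T}{T + 6 N}$ ($g{\left(T,N \right)} = -6 + \frac{N + T N}{T + 6 N} = -6 + \frac{N + N T}{T + 6 N}$)
$\frac{g{\left(v{\left(k,G \right)},-3 \right)}}{-5774} = \frac{\frac{1}{25 + 6 \left(-3\right)} \left(\left(-35\right) \left(-3\right) - 150 - 75\right)}{-5774} = \frac{105 - 150 - 75}{25 - 18} \left(- \frac{1}{5774}\right) = \frac{1}{7} \left(-120\right) \left(- \frac{1}{5774}\right) = \left(- \frac{120}{7}\right) \left(- \frac{1}{5774}\right) = \frac{60}{20209}$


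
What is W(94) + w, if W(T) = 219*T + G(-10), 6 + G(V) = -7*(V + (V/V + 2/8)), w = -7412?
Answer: 52917/4 ≈ 13229.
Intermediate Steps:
G(V) = -59/4 - 7*V (G(V) = -6 - 7*(V + (V/V + 2/8)) = -6 - 7*(V + (1 + 2*(⅛))) = -6 - 7*(V + (1 + ¼)) = -6 - 7*(V + 5/4) = -6 - 7*(5/4 + V) = -6 + (-35/4 - 7*V) = -59/4 - 7*V)
W(T) = 221/4 + 219*T (W(T) = 219*T + (-59/4 - 7*(-10)) = 219*T + (-59/4 + 70) = 219*T + 221/4 = 221/4 + 219*T)
W(94) + w = (221/4 + 219*94) - 7412 = (221/4 + 20586) - 7412 = 82565/4 - 7412 = 52917/4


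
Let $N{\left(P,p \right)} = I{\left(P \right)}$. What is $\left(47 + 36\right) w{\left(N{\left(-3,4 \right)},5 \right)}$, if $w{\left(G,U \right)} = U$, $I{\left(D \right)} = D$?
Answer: $415$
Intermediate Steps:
$N{\left(P,p \right)} = P$
$\left(47 + 36\right) w{\left(N{\left(-3,4 \right)},5 \right)} = \left(47 + 36\right) 5 = 83 \cdot 5 = 415$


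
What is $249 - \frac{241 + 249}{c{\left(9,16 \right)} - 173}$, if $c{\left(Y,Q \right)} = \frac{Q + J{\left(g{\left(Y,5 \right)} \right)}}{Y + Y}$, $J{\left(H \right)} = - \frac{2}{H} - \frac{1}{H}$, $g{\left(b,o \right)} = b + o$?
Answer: $\frac{2184771}{8675} \approx 251.85$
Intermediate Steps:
$J{\left(H \right)} = - \frac{3}{H}$
$c{\left(Y,Q \right)} = \frac{Q - \frac{3}{5 + Y}}{2 Y}$ ($c{\left(Y,Q \right)} = \frac{Q - \frac{3}{Y + 5}}{Y + Y} = \frac{Q - \frac{3}{5 + Y}}{2 Y}$)
$249 - \frac{241 + 249}{c{\left(9,16 \right)} - 173} = 249 - \frac{241 + 249}{\frac{-3 + 16 \left(5 + 9\right)}{2 \cdot 9 \left(5 + 9\right)} - 173} = 249 - \frac{490}{\frac{1}{2} \cdot \frac{1}{9} \cdot \frac{1}{14} \left(-3 + 16 \cdot 14\right) - 173} = 249 - \frac{490}{\frac{1}{2} \cdot \frac{1}{9} \cdot \frac{1}{14} \left(-3 + 224\right) - 173} = 249 - \frac{490}{\frac{1}{2} \cdot \frac{1}{9} \cdot \frac{1}{14} \cdot 221 - 173} = 249 - \frac{490}{\frac{221}{252} - 173} = 249 - \frac{490}{- \frac{43375}{252}} = 249 - 490 \left(- \frac{252}{43375}\right) = 249 - - \frac{24696}{8675} = 249 + \frac{24696}{8675} = \frac{2184771}{8675}$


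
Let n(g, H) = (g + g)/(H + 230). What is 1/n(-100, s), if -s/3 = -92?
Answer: -253/100 ≈ -2.5300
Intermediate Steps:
s = 276 (s = -3*(-92) = 276)
n(g, H) = 2*g/(230 + H) (n(g, H) = (2*g)/(230 + H) = 2*g/(230 + H))
1/n(-100, s) = 1/(2*(-100)/(230 + 276)) = 1/(2*(-100)/506) = 1/(2*(-100)*(1/506)) = 1/(-100/253) = -253/100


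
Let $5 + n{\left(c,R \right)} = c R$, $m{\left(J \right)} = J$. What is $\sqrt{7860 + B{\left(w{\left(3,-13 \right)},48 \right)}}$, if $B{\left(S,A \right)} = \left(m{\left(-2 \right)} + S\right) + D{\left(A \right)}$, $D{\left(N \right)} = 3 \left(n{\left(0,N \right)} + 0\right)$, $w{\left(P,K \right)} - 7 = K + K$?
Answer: $4 \sqrt{489} \approx 88.453$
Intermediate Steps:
$w{\left(P,K \right)} = 7 + 2 K$ ($w{\left(P,K \right)} = 7 + \left(K + K\right) = 7 + 2 K$)
$n{\left(c,R \right)} = -5 + R c$ ($n{\left(c,R \right)} = -5 + c R = -5 + R c$)
$D{\left(N \right)} = -15$ ($D{\left(N \right)} = 3 \left(\left(-5 + N 0\right) + 0\right) = 3 \left(\left(-5 + 0\right) + 0\right) = 3 \left(-5 + 0\right) = 3 \left(-5\right) = -15$)
$B{\left(S,A \right)} = -17 + S$ ($B{\left(S,A \right)} = \left(-2 + S\right) - 15 = -17 + S$)
$\sqrt{7860 + B{\left(w{\left(3,-13 \right)},48 \right)}} = \sqrt{7860 + \left(-17 + \left(7 + 2 \left(-13\right)\right)\right)} = \sqrt{7860 + \left(-17 + \left(7 - 26\right)\right)} = \sqrt{7860 - 36} = \sqrt{7824} = 4 \sqrt{489}$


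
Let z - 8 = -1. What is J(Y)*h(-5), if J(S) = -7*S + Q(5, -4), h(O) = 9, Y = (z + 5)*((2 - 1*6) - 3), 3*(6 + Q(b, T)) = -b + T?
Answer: 5211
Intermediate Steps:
z = 7 (z = 8 - 1 = 7)
Q(b, T) = -6 - b/3 + T/3 (Q(b, T) = -6 + (-b + T)/3 = -6 + (T - b)/3 = -6 + (-b/3 + T/3) = -6 - b/3 + T/3)
Y = -84 (Y = (7 + 5)*((2 - 1*6) - 3) = 12*((2 - 6) - 3) = 12*(-4 - 3) = 12*(-7) = -84)
J(S) = -9 - 7*S (J(S) = -7*S + (-6 - ⅓*5 + (⅓)*(-4)) = -7*S + (-6 - 5/3 - 4/3) = -7*S - 9 = -9 - 7*S)
J(Y)*h(-5) = (-9 - 7*(-84))*9 = (-9 + 588)*9 = 579*9 = 5211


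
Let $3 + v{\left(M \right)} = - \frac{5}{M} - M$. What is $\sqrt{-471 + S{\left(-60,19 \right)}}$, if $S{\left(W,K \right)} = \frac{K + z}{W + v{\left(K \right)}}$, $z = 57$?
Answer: $\frac{i \sqrt{1152895371}}{1563} \approx 21.724 i$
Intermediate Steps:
$v{\left(M \right)} = -3 - M - \frac{5}{M}$ ($v{\left(M \right)} = -3 - \left(M + \frac{5}{M}\right) = -3 - M - \frac{5}{M}$)
$S{\left(W,K \right)} = \frac{57 + K}{-3 + W - K - \frac{5}{K}}$ ($S{\left(W,K \right)} = \frac{K + 57}{W - \left(3 + K + \frac{5}{K}\right)} = \frac{57 + K}{-3 + W - K - \frac{5}{K}}$)
$\sqrt{-471 + S{\left(-60,19 \right)}} = \sqrt{-471 - \frac{19 \left(57 + 19\right)}{5 + 19 \left(3 + 19 - -60\right)}} = \sqrt{-471 - 19 \frac{1}{5 + 19 \left(3 + 19 + 60\right)} 76} = \sqrt{-471 - 19 \frac{1}{5 + 19 \cdot 82} \cdot 76} = \sqrt{-471 - 19 \frac{1}{5 + 1558} \cdot 76} = \sqrt{-471 - 19 \cdot \frac{1}{1563} \cdot 76} = \sqrt{-471 - \frac{1444}{1563}} = \sqrt{- \frac{737617}{1563}} = \frac{i \sqrt{1152895371}}{1563}$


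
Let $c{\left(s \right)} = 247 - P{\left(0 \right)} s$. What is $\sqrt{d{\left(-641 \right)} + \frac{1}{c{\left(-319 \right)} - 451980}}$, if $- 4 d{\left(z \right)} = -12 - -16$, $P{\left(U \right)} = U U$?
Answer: $\frac{i \sqrt{204063155022}}{451733} \approx 1.0 i$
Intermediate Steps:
$P{\left(U \right)} = U^{2}$
$c{\left(s \right)} = 247$ ($c{\left(s \right)} = 247 - 0^{2} s = 247 - 0 s = 247 - 0 = 247 + 0 = 247$)
$d{\left(z \right)} = -1$ ($d{\left(z \right)} = - \frac{-12 - -16}{4} = - \frac{-12 + 16}{4} = \left(- \frac{1}{4}\right) 4 = -1$)
$\sqrt{d{\left(-641 \right)} + \frac{1}{c{\left(-319 \right)} - 451980}} = \sqrt{-1 + \frac{1}{247 - 451980}} = \sqrt{-1 + \frac{1}{-451733}} = \sqrt{-1 - \frac{1}{451733}} = \sqrt{- \frac{451734}{451733}} = \frac{i \sqrt{204063155022}}{451733}$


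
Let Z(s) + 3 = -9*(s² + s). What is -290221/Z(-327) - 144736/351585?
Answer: -12275135857/112439344095 ≈ -0.10917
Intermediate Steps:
Z(s) = -3 - 9*s - 9*s² (Z(s) = -3 - 9*(s² + s) = -3 - 9*(s + s²) = -3 + (-9*s - 9*s²) = -3 - 9*s - 9*s²)
-290221/Z(-327) - 144736/351585 = -290221/(-3 - 9*(-327) - 9*(-327)²) - 144736/351585 = -290221/(-3 + 2943 - 9*106929) - 144736*1/351585 = -290221/(-3 + 2943 - 962361) - 144736/351585 = -290221/(-959421) - 144736/351585 = -290221*(-1/959421) - 144736/351585 = 290221/959421 - 144736/351585 = -12275135857/112439344095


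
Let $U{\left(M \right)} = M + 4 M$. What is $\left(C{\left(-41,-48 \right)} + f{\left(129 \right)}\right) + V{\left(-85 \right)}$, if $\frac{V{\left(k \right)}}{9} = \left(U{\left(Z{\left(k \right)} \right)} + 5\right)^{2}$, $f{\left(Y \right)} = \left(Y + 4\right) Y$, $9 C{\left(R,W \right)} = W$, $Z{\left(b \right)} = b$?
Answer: $\frac{4814255}{3} \approx 1.6048 \cdot 10^{6}$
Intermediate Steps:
$C{\left(R,W \right)} = \frac{W}{9}$
$f{\left(Y \right)} = Y \left(4 + Y\right)$ ($f{\left(Y \right)} = \left(4 + Y\right) Y = Y \left(4 + Y\right)$)
$U{\left(M \right)} = 5 M$
$V{\left(k \right)} = 9 \left(5 + 5 k\right)^{2}$ ($V{\left(k \right)} = 9 \left(5 k + 5\right)^{2} = 9 \left(5 + 5 k\right)^{2}$)
$\left(C{\left(-41,-48 \right)} + f{\left(129 \right)}\right) + V{\left(-85 \right)} = \left(\frac{1}{9} \left(-48\right) + 129 \left(4 + 129\right)\right) + 225 \left(1 - 85\right)^{2} = \left(- \frac{16}{3} + 129 \cdot 133\right) + 225 \left(-84\right)^{2} = \left(- \frac{16}{3} + 17157\right) + 225 \cdot 7056 = \frac{51455}{3} + 1587600 = \frac{4814255}{3}$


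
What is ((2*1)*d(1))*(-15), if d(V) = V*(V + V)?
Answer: -60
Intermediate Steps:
d(V) = 2*V² (d(V) = V*(2*V) = 2*V²)
((2*1)*d(1))*(-15) = ((2*1)*(2*1²))*(-15) = (2*(2*1))*(-15) = (2*2)*(-15) = 4*(-15) = -60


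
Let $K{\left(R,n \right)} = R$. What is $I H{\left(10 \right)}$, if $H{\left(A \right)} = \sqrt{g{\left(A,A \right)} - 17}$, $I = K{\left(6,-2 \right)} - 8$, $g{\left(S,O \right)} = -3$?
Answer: $- 4 i \sqrt{5} \approx - 8.9443 i$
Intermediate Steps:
$I = -2$ ($I = 6 - 8 = -2$)
$H{\left(A \right)} = 2 i \sqrt{5}$ ($H{\left(A \right)} = \sqrt{-3 - 17} = \sqrt{-20} = 2 i \sqrt{5}$)
$I H{\left(10 \right)} = - 2 \cdot 2 i \sqrt{5} = - 4 i \sqrt{5}$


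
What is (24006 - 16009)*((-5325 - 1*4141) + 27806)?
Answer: 146664980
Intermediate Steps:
(24006 - 16009)*((-5325 - 1*4141) + 27806) = 7997*((-5325 - 4141) + 27806) = 7997*(-9466 + 27806) = 7997*18340 = 146664980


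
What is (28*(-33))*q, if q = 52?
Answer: -48048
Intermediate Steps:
(28*(-33))*q = (28*(-33))*52 = -924*52 = -48048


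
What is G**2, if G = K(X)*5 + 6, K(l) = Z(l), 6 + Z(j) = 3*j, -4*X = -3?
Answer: 2601/16 ≈ 162.56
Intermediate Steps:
X = 3/4 (X = -1/4*(-3) = 3/4 ≈ 0.75000)
Z(j) = -6 + 3*j
K(l) = -6 + 3*l
G = -51/4 (G = (-6 + 3*(3/4))*5 + 6 = (-6 + 9/4)*5 + 6 = -15/4*5 + 6 = -75/4 + 6 = -51/4 ≈ -12.750)
G**2 = (-51/4)**2 = 2601/16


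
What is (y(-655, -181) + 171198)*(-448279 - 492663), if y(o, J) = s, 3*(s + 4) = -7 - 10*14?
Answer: -161037518590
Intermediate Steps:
s = -53 (s = -4 + (-7 - 10*14)/3 = -4 + (-7 - 140)/3 = -4 + (1/3)*(-147) = -4 - 49 = -53)
y(o, J) = -53
(y(-655, -181) + 171198)*(-448279 - 492663) = (-53 + 171198)*(-448279 - 492663) = 171145*(-940942) = -161037518590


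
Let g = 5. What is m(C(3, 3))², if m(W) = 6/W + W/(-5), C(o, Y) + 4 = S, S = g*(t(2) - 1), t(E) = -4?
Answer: 657721/21025 ≈ 31.283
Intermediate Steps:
S = -25 (S = 5*(-4 - 1) = 5*(-5) = -25)
C(o, Y) = -29 (C(o, Y) = -4 - 25 = -29)
m(W) = 6/W - W/5 (m(W) = 6/W + W*(-⅕) = 6/W - W/5)
m(C(3, 3))² = (6/(-29) - ⅕*(-29))² = (6*(-1/29) + 29/5)² = (-6/29 + 29/5)² = (811/145)² = 657721/21025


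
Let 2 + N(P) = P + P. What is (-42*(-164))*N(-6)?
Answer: -96432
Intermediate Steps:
N(P) = -2 + 2*P (N(P) = -2 + (P + P) = -2 + 2*P)
(-42*(-164))*N(-6) = (-42*(-164))*(-2 + 2*(-6)) = 6888*(-2 - 12) = 6888*(-14) = -96432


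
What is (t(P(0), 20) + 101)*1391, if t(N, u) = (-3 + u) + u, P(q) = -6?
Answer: 191958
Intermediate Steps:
t(N, u) = -3 + 2*u
(t(P(0), 20) + 101)*1391 = ((-3 + 2*20) + 101)*1391 = ((-3 + 40) + 101)*1391 = (37 + 101)*1391 = 138*1391 = 191958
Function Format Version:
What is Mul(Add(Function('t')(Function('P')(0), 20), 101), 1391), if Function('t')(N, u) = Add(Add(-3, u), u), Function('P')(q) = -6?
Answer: 191958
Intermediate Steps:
Function('t')(N, u) = Add(-3, Mul(2, u))
Mul(Add(Function('t')(Function('P')(0), 20), 101), 1391) = Mul(Add(Add(-3, Mul(2, 20)), 101), 1391) = Mul(Add(Add(-3, 40), 101), 1391) = Mul(Add(37, 101), 1391) = Mul(138, 1391) = 191958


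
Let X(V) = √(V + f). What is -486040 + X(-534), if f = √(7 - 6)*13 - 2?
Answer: -486040 + I*√523 ≈ -4.8604e+5 + 22.869*I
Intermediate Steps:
f = 11 (f = √1*13 - 2 = 1*13 - 2 = 13 - 2 = 11)
X(V) = √(11 + V) (X(V) = √(V + 11) = √(11 + V))
-486040 + X(-534) = -486040 + √(11 - 534) = -486040 + √(-523) = -486040 + I*√523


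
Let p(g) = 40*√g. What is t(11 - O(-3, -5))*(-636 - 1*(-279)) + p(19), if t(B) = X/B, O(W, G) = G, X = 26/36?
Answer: -1547/96 + 40*√19 ≈ 158.24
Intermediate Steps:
X = 13/18 (X = 26*(1/36) = 13/18 ≈ 0.72222)
t(B) = 13/(18*B)
t(11 - O(-3, -5))*(-636 - 1*(-279)) + p(19) = (13/(18*(11 - 1*(-5))))*(-636 - 1*(-279)) + 40*√19 = (13/(18*(11 + 5)))*(-636 + 279) + 40*√19 = ((13/18)/16)*(-357) + 40*√19 = ((13/18)*(1/16))*(-357) + 40*√19 = (13/288)*(-357) + 40*√19 = -1547/96 + 40*√19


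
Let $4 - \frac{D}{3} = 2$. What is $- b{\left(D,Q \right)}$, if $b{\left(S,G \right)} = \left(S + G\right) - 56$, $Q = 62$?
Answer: $-12$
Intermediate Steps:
$D = 6$ ($D = 12 - 6 = 6$)
$b{\left(S,G \right)} = -56 + G + S$ ($b{\left(S,G \right)} = \left(G + S\right) - 56 = -56 + G + S$)
$- b{\left(D,Q \right)} = - (-56 + 62 + 6) = \left(-1\right) 12 = -12$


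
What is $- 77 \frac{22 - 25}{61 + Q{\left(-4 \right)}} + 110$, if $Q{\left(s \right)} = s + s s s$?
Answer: $77$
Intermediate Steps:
$Q{\left(s \right)} = s + s^{3}$ ($Q{\left(s \right)} = s + s^{2} s = s + s^{3}$)
$- 77 \frac{22 - 25}{61 + Q{\left(-4 \right)}} + 110 = - 77 \frac{22 - 25}{61 + \left(-4 + \left(-4\right)^{3}\right)} + 110 = - 77 \left(- \frac{3}{61 - 68}\right) + 110 = - 77 \left(- \frac{3}{-7}\right) + 110 = - 77 \left(\left(-3\right) \left(- \frac{1}{7}\right)\right) + 110 = \left(-77\right) \frac{3}{7} + 110 = -33 + 110 = 77$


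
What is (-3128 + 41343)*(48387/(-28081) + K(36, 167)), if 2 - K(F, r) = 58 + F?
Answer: -100575727385/28081 ≈ -3.5816e+6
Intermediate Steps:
K(F, r) = -56 - F (K(F, r) = 2 - (58 + F) = 2 + (-58 - F) = -56 - F)
(-3128 + 41343)*(48387/(-28081) + K(36, 167)) = (-3128 + 41343)*(48387/(-28081) + (-56 - 1*36)) = 38215*(48387*(-1/28081) + (-56 - 36)) = 38215*(-48387/28081 - 92) = 38215*(-2631839/28081) = -100575727385/28081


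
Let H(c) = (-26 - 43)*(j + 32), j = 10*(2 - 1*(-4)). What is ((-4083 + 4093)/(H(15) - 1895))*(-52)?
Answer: 520/8243 ≈ 0.063084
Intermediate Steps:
j = 60 (j = 10*(2 + 4) = 10*6 = 60)
H(c) = -6348 (H(c) = (-26 - 43)*(60 + 32) = -69*92 = -6348)
((-4083 + 4093)/(H(15) - 1895))*(-52) = ((-4083 + 4093)/(-6348 - 1895))*(-52) = (10/(-8243))*(-52) = (10*(-1/8243))*(-52) = -10/8243*(-52) = 520/8243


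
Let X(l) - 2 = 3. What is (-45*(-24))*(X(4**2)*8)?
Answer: 43200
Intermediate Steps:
X(l) = 5 (X(l) = 2 + 3 = 5)
(-45*(-24))*(X(4**2)*8) = (-45*(-24))*(5*8) = 1080*40 = 43200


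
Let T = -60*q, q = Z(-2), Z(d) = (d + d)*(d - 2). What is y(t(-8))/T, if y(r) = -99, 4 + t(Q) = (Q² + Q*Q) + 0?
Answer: 33/320 ≈ 0.10312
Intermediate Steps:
Z(d) = 2*d*(-2 + d) (Z(d) = (2*d)*(-2 + d) = 2*d*(-2 + d))
t(Q) = -4 + 2*Q² (t(Q) = -4 + ((Q² + Q*Q) + 0) = -4 + ((Q² + Q²) + 0) = -4 + (2*Q² + 0) = -4 + 2*Q²)
q = 16 (q = 2*(-2)*(-2 - 2) = 2*(-2)*(-4) = 16)
T = -960 (T = -60*16 = -960)
y(t(-8))/T = -99/(-960) = -99*(-1/960) = 33/320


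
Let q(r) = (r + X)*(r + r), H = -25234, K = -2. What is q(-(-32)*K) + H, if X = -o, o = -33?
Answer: -21266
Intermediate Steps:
X = 33 (X = -1*(-33) = 33)
q(r) = 2*r*(33 + r) (q(r) = (r + 33)*(r + r) = (33 + r)*(2*r) = 2*r*(33 + r))
q(-(-32)*K) + H = 2*(-(-32)*(-2))*(33 - (-32)*(-2)) - 25234 = 2*(-16*4)*(33 - 16*4) - 25234 = 2*(-64)*(33 - 64) - 25234 = 2*(-64)*(-31) - 25234 = 3968 - 25234 = -21266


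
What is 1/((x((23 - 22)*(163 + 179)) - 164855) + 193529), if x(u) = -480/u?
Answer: 57/1634338 ≈ 3.4877e-5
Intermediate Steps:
1/((x((23 - 22)*(163 + 179)) - 164855) + 193529) = 1/((-480*1/((23 - 22)*(163 + 179)) - 164855) + 193529) = 1/((-480/(1*342) - 164855) + 193529) = 1/((-480/342 - 164855) + 193529) = 1/((-480*1/342 - 164855) + 193529) = 1/((-80/57 - 164855) + 193529) = 1/(-9396815/57 + 193529) = 1/(1634338/57) = 57/1634338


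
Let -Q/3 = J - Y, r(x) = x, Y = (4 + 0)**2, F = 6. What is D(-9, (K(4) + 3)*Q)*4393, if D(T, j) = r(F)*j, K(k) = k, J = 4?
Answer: 6642216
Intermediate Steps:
Y = 16 (Y = 4**2 = 16)
Q = 36 (Q = -3*(4 - 1*16) = -3*(4 - 16) = -3*(-12) = 36)
D(T, j) = 6*j
D(-9, (K(4) + 3)*Q)*4393 = (6*((4 + 3)*36))*4393 = (6*(7*36))*4393 = (6*252)*4393 = 1512*4393 = 6642216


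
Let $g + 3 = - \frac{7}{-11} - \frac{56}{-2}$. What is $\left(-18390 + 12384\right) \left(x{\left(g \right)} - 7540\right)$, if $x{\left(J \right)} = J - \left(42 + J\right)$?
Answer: $45537492$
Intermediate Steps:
$g = \frac{282}{11}$ ($g = -3 - \left(-28 - \frac{7}{11}\right) = -3 - - \frac{315}{11} = -3 + \left(\frac{7}{11} + 28\right) = -3 + \frac{315}{11} = \frac{282}{11} \approx 25.636$)
$x{\left(J \right)} = -42$ ($x{\left(J \right)} = J - \left(42 + J\right) = -42$)
$\left(-18390 + 12384\right) \left(x{\left(g \right)} - 7540\right) = \left(-18390 + 12384\right) \left(-42 - 7540\right) = \left(-6006\right) \left(-7582\right) = 45537492$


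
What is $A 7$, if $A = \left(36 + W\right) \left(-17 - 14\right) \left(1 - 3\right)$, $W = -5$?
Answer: $13454$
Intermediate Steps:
$A = 1922$ ($A = \left(36 - 5\right) \left(-17 - 14\right) \left(1 - 3\right) = 31 \left(\left(-31\right) \left(-2\right)\right) = 31 \cdot 62 = 1922$)
$A 7 = 1922 \cdot 7 = 13454$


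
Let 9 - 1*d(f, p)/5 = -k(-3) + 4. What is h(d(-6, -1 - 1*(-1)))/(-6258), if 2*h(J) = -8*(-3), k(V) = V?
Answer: -2/1043 ≈ -0.0019175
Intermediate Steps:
d(f, p) = 10 (d(f, p) = 45 - 5*(-1*(-3) + 4) = 45 - 5*(3 + 4) = 45 - 5*7 = 45 - 35 = 10)
h(J) = 12 (h(J) = (-8*(-3))/2 = (1/2)*24 = 12)
h(d(-6, -1 - 1*(-1)))/(-6258) = 12/(-6258) = 12*(-1/6258) = -2/1043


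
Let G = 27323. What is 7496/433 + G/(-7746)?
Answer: 46233157/3354018 ≈ 13.784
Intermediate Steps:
7496/433 + G/(-7746) = 7496/433 + 27323/(-7746) = 7496*(1/433) + 27323*(-1/7746) = 7496/433 - 27323/7746 = 46233157/3354018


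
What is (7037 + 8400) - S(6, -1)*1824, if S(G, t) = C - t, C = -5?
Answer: 22733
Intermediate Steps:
S(G, t) = -5 - t
(7037 + 8400) - S(6, -1)*1824 = (7037 + 8400) - (-5 - 1*(-1))*1824 = 15437 - (-5 + 1)*1824 = 15437 - (-4)*1824 = 15437 - 1*(-7296) = 15437 + 7296 = 22733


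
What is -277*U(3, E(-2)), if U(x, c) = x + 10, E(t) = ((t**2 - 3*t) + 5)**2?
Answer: -3601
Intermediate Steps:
E(t) = (5 + t**2 - 3*t)**2
U(x, c) = 10 + x
-277*U(3, E(-2)) = -277*(10 + 3) = -277*13 = -3601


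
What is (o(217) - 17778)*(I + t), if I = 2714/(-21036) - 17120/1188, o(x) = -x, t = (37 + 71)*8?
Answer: -15917074611875/1041282 ≈ -1.5286e+7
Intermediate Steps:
t = 864 (t = 108*8 = 864)
I = -15140023/1041282 (I = 2714*(-1/21036) - 17120*1/1188 = -1357/10518 - 4280/297 = -15140023/1041282 ≈ -14.540)
(o(217) - 17778)*(I + t) = (-1*217 - 17778)*(-15140023/1041282 + 864) = (-217 - 17778)*(884527625/1041282) = -17995*884527625/1041282 = -15917074611875/1041282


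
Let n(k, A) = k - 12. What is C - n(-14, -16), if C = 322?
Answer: 348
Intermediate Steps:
n(k, A) = -12 + k
C - n(-14, -16) = 322 - (-12 - 14) = 322 - 1*(-26) = 322 + 26 = 348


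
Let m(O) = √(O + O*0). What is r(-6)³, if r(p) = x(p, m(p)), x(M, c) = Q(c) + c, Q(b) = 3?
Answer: (3 + I*√6)³ ≈ -27.0 + 51.439*I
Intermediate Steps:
m(O) = √O (m(O) = √(O + 0) = √O)
x(M, c) = 3 + c
r(p) = 3 + √p
r(-6)³ = (3 + √(-6))³ = (3 + I*√6)³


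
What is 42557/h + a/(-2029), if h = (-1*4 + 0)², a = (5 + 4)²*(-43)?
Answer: 86403881/32464 ≈ 2661.5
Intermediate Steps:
a = -3483 (a = 9²*(-43) = 81*(-43) = -3483)
h = 16 (h = (-4 + 0)² = (-4)² = 16)
42557/h + a/(-2029) = 42557/16 - 3483/(-2029) = 42557*(1/16) - 3483*(-1/2029) = 42557/16 + 3483/2029 = 86403881/32464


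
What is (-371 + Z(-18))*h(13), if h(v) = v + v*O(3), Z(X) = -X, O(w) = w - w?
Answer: -4589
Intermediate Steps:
O(w) = 0
h(v) = v (h(v) = v + v*0 = v + 0 = v)
(-371 + Z(-18))*h(13) = (-371 - 1*(-18))*13 = (-371 + 18)*13 = -353*13 = -4589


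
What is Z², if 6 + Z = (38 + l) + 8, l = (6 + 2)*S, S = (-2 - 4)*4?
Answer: 23104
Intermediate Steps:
S = -24 (S = -6*4 = -24)
l = -192 (l = (6 + 2)*(-24) = 8*(-24) = -192)
Z = -152 (Z = -6 + ((38 - 192) + 8) = -6 + (-154 + 8) = -6 - 146 = -152)
Z² = (-152)² = 23104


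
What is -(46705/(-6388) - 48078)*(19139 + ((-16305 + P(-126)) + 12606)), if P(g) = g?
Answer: 2351992795633/3194 ≈ 7.3638e+8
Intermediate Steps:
-(46705/(-6388) - 48078)*(19139 + ((-16305 + P(-126)) + 12606)) = -(46705/(-6388) - 48078)*(19139 + ((-16305 - 126) + 12606)) = -(46705*(-1/6388) - 48078)*(19139 + (-16431 + 12606)) = -(-46705/6388 - 48078)*(19139 - 3825) = -(-307168969)*15314/6388 = -1*(-2351992795633/3194) = 2351992795633/3194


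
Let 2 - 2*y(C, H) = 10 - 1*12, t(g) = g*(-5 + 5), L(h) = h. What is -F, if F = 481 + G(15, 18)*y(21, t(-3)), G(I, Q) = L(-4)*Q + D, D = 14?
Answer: -365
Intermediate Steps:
G(I, Q) = 14 - 4*Q (G(I, Q) = -4*Q + 14 = 14 - 4*Q)
t(g) = 0 (t(g) = g*0 = 0)
y(C, H) = 2 (y(C, H) = 1 - (10 - 1*12)/2 = 1 - (10 - 12)/2 = 1 - ½*(-2) = 1 + 1 = 2)
F = 365 (F = 481 + (14 - 4*18)*2 = 481 + (14 - 72)*2 = 481 - 58*2 = 481 - 116 = 365)
-F = -1*365 = -365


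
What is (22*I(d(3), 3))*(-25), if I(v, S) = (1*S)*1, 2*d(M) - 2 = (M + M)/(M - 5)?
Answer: -1650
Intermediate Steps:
d(M) = 1 + M/(-5 + M) (d(M) = 1 + ((M + M)/(M - 5))/2 = 1 + ((2*M)/(-5 + M))/2 = 1 + (2*M/(-5 + M))/2 = 1 + M/(-5 + M))
I(v, S) = S (I(v, S) = S*1 = S)
(22*I(d(3), 3))*(-25) = (22*3)*(-25) = 66*(-25) = -1650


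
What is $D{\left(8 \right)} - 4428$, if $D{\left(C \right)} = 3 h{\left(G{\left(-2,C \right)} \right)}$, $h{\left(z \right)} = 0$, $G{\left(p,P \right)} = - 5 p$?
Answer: $-4428$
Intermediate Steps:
$D{\left(C \right)} = 0$ ($D{\left(C \right)} = 3 \cdot 0 = 0$)
$D{\left(8 \right)} - 4428 = 0 - 4428 = -4428$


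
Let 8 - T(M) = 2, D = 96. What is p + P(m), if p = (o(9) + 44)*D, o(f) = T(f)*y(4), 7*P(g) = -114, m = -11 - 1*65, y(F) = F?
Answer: 45582/7 ≈ 6511.7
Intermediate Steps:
m = -76 (m = -11 - 65 = -76)
P(g) = -114/7 (P(g) = (⅐)*(-114) = -114/7)
T(M) = 6 (T(M) = 8 - 1*2 = 8 - 2 = 6)
o(f) = 24 (o(f) = 6*4 = 24)
p = 6528 (p = (24 + 44)*96 = 68*96 = 6528)
p + P(m) = 6528 - 114/7 = 45582/7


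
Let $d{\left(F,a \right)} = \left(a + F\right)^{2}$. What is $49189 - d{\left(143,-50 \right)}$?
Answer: $40540$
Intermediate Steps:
$d{\left(F,a \right)} = \left(F + a\right)^{2}$
$49189 - d{\left(143,-50 \right)} = 49189 - \left(143 - 50\right)^{2} = 49189 - 93^{2} = 49189 - 8649 = 40540$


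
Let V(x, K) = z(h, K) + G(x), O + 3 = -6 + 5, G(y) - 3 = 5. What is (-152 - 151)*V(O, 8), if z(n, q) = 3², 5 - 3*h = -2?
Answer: -5151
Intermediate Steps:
h = 7/3 (h = 5/3 - ⅓*(-2) = 5/3 + ⅔ = 7/3 ≈ 2.3333)
G(y) = 8 (G(y) = 3 + 5 = 8)
z(n, q) = 9
O = -4 (O = -3 + (-6 + 5) = -3 - 1 = -4)
V(x, K) = 17 (V(x, K) = 9 + 8 = 17)
(-152 - 151)*V(O, 8) = (-152 - 151)*17 = -303*17 = -5151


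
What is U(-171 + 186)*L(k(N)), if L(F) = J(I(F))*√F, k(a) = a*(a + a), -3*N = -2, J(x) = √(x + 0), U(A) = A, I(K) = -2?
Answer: 20*I ≈ 20.0*I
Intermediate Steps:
J(x) = √x
N = ⅔ (N = -⅓*(-2) = ⅔ ≈ 0.66667)
k(a) = 2*a² (k(a) = a*(2*a) = 2*a²)
L(F) = I*√2*√F (L(F) = √(-2)*√F = (I*√2)*√F = I*√2*√F)
U(-171 + 186)*L(k(N)) = (-171 + 186)*(I*√2*√(2*(⅔)²)) = 15*(I*√2*√(2*(4/9))) = 15*(I*√2*√(8/9)) = 15*(I*√2*(2*√2/3)) = 15*(4*I/3) = 20*I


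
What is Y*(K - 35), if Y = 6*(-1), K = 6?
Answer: 174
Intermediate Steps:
Y = -6
Y*(K - 35) = -6*(6 - 35) = -6*(-29) = 174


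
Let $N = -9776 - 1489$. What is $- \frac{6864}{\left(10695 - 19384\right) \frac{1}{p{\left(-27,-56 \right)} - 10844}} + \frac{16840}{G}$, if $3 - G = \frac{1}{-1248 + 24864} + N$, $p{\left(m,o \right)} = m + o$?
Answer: $- \frac{19955205122394576}{2312187100943} \approx -8630.4$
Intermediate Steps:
$N = -11265$
$G = \frac{266105087}{23616}$ ($G = 3 - \left(\frac{1}{-1248 + 24864} - 11265\right) = 3 - \left(\frac{1}{23616} - 11265\right) = 3 - - \frac{266034239}{23616} = 3 + \frac{266034239}{23616} = \frac{266105087}{23616} \approx 11268.0$)
$- \frac{6864}{\left(10695 - 19384\right) \frac{1}{p{\left(-27,-56 \right)} - 10844}} + \frac{16840}{G} = - \frac{6864}{\left(10695 - 19384\right) \frac{1}{\left(-27 - 56\right) - 10844}} + \frac{16840}{\frac{266105087}{23616}} = - \frac{6864}{\left(-8689\right) \frac{1}{-83 - 10844}} + 16840 \cdot \frac{23616}{266105087} = - \frac{6864}{\left(-8689\right) \frac{1}{-10927}} + \frac{397693440}{266105087} = - \frac{6864}{\left(-8689\right) \left(- \frac{1}{10927}\right)} + \frac{397693440}{266105087} = - \frac{6864}{\frac{8689}{10927}} + \frac{397693440}{266105087} = \left(-6864\right) \frac{10927}{8689} + \frac{397693440}{266105087} = - \frac{75002928}{8689} + \frac{397693440}{266105087} = - \frac{19955205122394576}{2312187100943}$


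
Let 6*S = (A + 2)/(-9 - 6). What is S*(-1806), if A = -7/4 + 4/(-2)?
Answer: -2107/60 ≈ -35.117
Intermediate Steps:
A = -15/4 (A = -7*¼ + 4*(-½) = -7/4 - 2 = -15/4 ≈ -3.7500)
S = 7/360 (S = ((-15/4 + 2)/(-9 - 6))/6 = (-7/4/(-15))/6 = (-7/4*(-1/15))/6 = (⅙)*(7/60) = 7/360 ≈ 0.019444)
S*(-1806) = (7/360)*(-1806) = -2107/60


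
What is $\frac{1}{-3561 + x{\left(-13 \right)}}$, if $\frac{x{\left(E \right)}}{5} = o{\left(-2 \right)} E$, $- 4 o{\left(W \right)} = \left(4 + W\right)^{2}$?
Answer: $- \frac{1}{3496} \approx -0.00028604$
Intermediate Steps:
$o{\left(W \right)} = - \frac{\left(4 + W\right)^{2}}{4}$
$x{\left(E \right)} = - 5 E$ ($x{\left(E \right)} = 5 - \frac{\left(4 - 2\right)^{2}}{4} E = 5 - \frac{2^{2}}{4} E = 5 \left(- \frac{1}{4}\right) 4 E = 5 \left(- E\right) = - 5 E$)
$\frac{1}{-3561 + x{\left(-13 \right)}} = \frac{1}{-3561 - -65} = \frac{1}{-3561 + 65} = \frac{1}{-3496} = - \frac{1}{3496}$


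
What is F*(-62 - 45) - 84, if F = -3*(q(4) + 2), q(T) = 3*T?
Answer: 4410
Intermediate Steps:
F = -42 (F = -3*(3*4 + 2) = -3*(12 + 2) = -3*14 = -42)
F*(-62 - 45) - 84 = -42*(-62 - 45) - 84 = -42*(-107) - 84 = 4494 - 84 = 4410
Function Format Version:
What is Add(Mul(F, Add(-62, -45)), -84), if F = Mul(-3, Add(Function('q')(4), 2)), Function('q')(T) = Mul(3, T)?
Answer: 4410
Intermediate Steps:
F = -42 (F = Mul(-3, Add(Mul(3, 4), 2)) = Mul(-3, Add(12, 2)) = Mul(-3, 14) = -42)
Add(Mul(F, Add(-62, -45)), -84) = Add(Mul(-42, Add(-62, -45)), -84) = Add(Mul(-42, -107), -84) = Add(4494, -84) = 4410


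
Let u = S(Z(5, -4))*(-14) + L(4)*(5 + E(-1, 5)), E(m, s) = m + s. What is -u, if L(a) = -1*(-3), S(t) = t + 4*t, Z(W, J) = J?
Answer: -307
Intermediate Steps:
S(t) = 5*t
L(a) = 3
u = 307 (u = (5*(-4))*(-14) + 3*(5 + (-1 + 5)) = -20*(-14) + 3*(5 + 4) = 280 + 3*9 = 280 + 27 = 307)
-u = -1*307 = -307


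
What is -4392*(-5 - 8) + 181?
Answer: 57277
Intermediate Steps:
-4392*(-5 - 8) + 181 = -4392*(-13) + 181 = -488*(-117) + 181 = 57096 + 181 = 57277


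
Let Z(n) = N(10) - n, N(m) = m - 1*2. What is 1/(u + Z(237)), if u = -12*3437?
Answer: -1/41473 ≈ -2.4112e-5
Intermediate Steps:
N(m) = -2 + m (N(m) = m - 2 = -2 + m)
Z(n) = 8 - n (Z(n) = (-2 + 10) - n = 8 - n)
u = -41244
1/(u + Z(237)) = 1/(-41244 + (8 - 1*237)) = 1/(-41244 + (8 - 237)) = 1/(-41244 - 229) = 1/(-41473) = -1/41473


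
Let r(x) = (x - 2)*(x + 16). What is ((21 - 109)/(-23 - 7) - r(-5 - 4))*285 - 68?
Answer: 22713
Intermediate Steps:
r(x) = (-2 + x)*(16 + x)
((21 - 109)/(-23 - 7) - r(-5 - 4))*285 - 68 = ((21 - 109)/(-23 - 7) - (-32 + (-5 - 4)² + 14*(-5 - 4)))*285 - 68 = (-88/(-30) - (-32 + (-9)² + 14*(-9)))*285 - 68 = (-88*(-1/30) - (-32 + 81 - 126))*285 - 68 = (44/15 - 1*(-77))*285 - 68 = (44/15 + 77)*285 - 68 = (1199/15)*285 - 68 = 22781 - 68 = 22713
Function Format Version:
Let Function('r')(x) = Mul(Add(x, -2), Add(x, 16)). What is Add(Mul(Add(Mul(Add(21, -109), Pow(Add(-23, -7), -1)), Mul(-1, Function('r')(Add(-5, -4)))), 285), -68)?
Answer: 22713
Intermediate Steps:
Function('r')(x) = Mul(Add(-2, x), Add(16, x))
Add(Mul(Add(Mul(Add(21, -109), Pow(Add(-23, -7), -1)), Mul(-1, Function('r')(Add(-5, -4)))), 285), -68) = Add(Mul(Add(Mul(Add(21, -109), Pow(Add(-23, -7), -1)), Mul(-1, Add(-32, Pow(Add(-5, -4), 2), Mul(14, Add(-5, -4))))), 285), -68) = Add(Mul(Add(Mul(-88, Pow(-30, -1)), Mul(-1, Add(-32, Pow(-9, 2), Mul(14, -9)))), 285), -68) = Add(Mul(Add(Mul(-88, Rational(-1, 30)), Mul(-1, Add(-32, 81, -126))), 285), -68) = Add(Mul(Add(Rational(44, 15), Mul(-1, -77)), 285), -68) = Add(Mul(Add(Rational(44, 15), 77), 285), -68) = Add(Mul(Rational(1199, 15), 285), -68) = Add(22781, -68) = 22713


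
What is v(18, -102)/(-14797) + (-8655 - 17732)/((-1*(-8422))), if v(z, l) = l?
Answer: -389589395/124620334 ≈ -3.1262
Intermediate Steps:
v(18, -102)/(-14797) + (-8655 - 17732)/((-1*(-8422))) = -102/(-14797) + (-8655 - 17732)/((-1*(-8422))) = -102*(-1/14797) - 26387/8422 = 102/14797 - 26387*1/8422 = 102/14797 - 26387/8422 = -389589395/124620334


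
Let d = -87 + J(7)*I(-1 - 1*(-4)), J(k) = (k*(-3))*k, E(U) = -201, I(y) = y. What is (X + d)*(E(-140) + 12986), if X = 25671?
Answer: 321453255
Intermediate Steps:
J(k) = -3*k² (J(k) = (-3*k)*k = -3*k²)
d = -528 (d = -87 + (-3*7²)*(-1 - 1*(-4)) = -87 + (-3*49)*(-1 + 4) = -87 - 147*3 = -87 - 441 = -528)
(X + d)*(E(-140) + 12986) = (25671 - 528)*(-201 + 12986) = 25143*12785 = 321453255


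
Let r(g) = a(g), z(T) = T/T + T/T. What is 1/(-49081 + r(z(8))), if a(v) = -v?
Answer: -1/49083 ≈ -2.0374e-5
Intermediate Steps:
z(T) = 2 (z(T) = 1 + 1 = 2)
r(g) = -g
1/(-49081 + r(z(8))) = 1/(-49081 - 1*2) = 1/(-49081 - 2) = 1/(-49083) = -1/49083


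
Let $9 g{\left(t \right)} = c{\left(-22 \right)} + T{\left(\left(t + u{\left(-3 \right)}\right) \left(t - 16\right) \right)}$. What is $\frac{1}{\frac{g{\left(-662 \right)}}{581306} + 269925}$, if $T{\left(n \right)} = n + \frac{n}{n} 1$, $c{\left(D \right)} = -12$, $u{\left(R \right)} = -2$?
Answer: $\frac{5231754}{1412181648631} \approx 3.7047 \cdot 10^{-6}$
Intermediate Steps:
$T{\left(n \right)} = 1 + n$ ($T{\left(n \right)} = n + 1 \cdot 1 = n + 1 = 1 + n$)
$g{\left(t \right)} = - \frac{11}{9} + \frac{\left(-16 + t\right) \left(-2 + t\right)}{9}$ ($g{\left(t \right)} = \frac{-12 + \left(1 + \left(t - 2\right) \left(t - 16\right)\right)}{9} = \frac{-12 + \left(1 + \left(-2 + t\right) \left(-16 + t\right)\right)}{9} = \frac{-12 + \left(1 + \left(-16 + t\right) \left(-2 + t\right)\right)}{9} = \frac{-11 + \left(-16 + t\right) \left(-2 + t\right)}{9} = - \frac{11}{9} + \frac{\left(-16 + t\right) \left(-2 + t\right)}{9}$)
$\frac{1}{\frac{g{\left(-662 \right)}}{581306} + 269925} = \frac{1}{\frac{\frac{7}{3} - -1324 + \frac{\left(-662\right)^{2}}{9}}{581306} + 269925} = \frac{1}{\left(\frac{7}{3} + 1324 + \frac{1}{9} \cdot 438244\right) \frac{1}{581306} + 269925} = \frac{1}{\left(\frac{7}{3} + 1324 + \frac{438244}{9}\right) \frac{1}{581306} + 269925} = \frac{1}{\frac{450181}{9} \cdot \frac{1}{581306} + 269925} = \frac{1}{\frac{450181}{5231754} + 269925} = \frac{1}{\frac{1412181648631}{5231754}} = \frac{5231754}{1412181648631}$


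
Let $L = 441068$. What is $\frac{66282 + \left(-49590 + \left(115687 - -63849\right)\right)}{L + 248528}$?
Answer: $\frac{49057}{172399} \approx 0.28455$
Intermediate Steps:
$\frac{66282 + \left(-49590 + \left(115687 - -63849\right)\right)}{L + 248528} = \frac{66282 + \left(-49590 + \left(115687 - -63849\right)\right)}{441068 + 248528} = \frac{66282 + \left(-49590 + \left(115687 + 63849\right)\right)}{689596} = \left(66282 + \left(-49590 + 179536\right)\right) \frac{1}{689596} = \left(66282 + 129946\right) \frac{1}{689596} = 196228 \cdot \frac{1}{689596} = \frac{49057}{172399}$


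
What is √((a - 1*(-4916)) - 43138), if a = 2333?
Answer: I*√35889 ≈ 189.44*I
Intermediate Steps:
√((a - 1*(-4916)) - 43138) = √((2333 - 1*(-4916)) - 43138) = √((2333 + 4916) - 43138) = √(7249 - 43138) = √(-35889) = I*√35889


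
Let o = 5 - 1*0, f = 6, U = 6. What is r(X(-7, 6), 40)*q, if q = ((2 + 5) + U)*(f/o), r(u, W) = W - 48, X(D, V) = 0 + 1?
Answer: -624/5 ≈ -124.80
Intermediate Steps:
X(D, V) = 1
r(u, W) = -48 + W
o = 5 (o = 5 + 0 = 5)
q = 78/5 (q = ((2 + 5) + 6)*(6/5) = (7 + 6)*(6*(1/5)) = 13*(6/5) = 78/5 ≈ 15.600)
r(X(-7, 6), 40)*q = (-48 + 40)*(78/5) = -8*78/5 = -624/5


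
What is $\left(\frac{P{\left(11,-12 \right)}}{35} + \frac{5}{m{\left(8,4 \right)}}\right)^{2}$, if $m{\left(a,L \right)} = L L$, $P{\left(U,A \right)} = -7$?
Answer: $\frac{81}{6400} \approx 0.012656$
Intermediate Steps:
$m{\left(a,L \right)} = L^{2}$
$\left(\frac{P{\left(11,-12 \right)}}{35} + \frac{5}{m{\left(8,4 \right)}}\right)^{2} = \left(- \frac{7}{35} + \frac{5}{4^{2}}\right)^{2} = \left(\left(-7\right) \frac{1}{35} + \frac{5}{16}\right)^{2} = \left(- \frac{1}{5} + 5 \cdot \frac{1}{16}\right)^{2} = \left(- \frac{1}{5} + \frac{5}{16}\right)^{2} = \left(\frac{9}{80}\right)^{2} = \frac{81}{6400}$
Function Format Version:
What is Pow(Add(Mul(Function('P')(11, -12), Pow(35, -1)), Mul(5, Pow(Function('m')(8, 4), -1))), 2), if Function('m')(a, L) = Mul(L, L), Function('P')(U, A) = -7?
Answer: Rational(81, 6400) ≈ 0.012656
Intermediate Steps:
Function('m')(a, L) = Pow(L, 2)
Pow(Add(Mul(Function('P')(11, -12), Pow(35, -1)), Mul(5, Pow(Function('m')(8, 4), -1))), 2) = Pow(Add(Mul(-7, Pow(35, -1)), Mul(5, Pow(Pow(4, 2), -1))), 2) = Pow(Add(Mul(-7, Rational(1, 35)), Mul(5, Pow(16, -1))), 2) = Pow(Add(Rational(-1, 5), Mul(5, Rational(1, 16))), 2) = Pow(Add(Rational(-1, 5), Rational(5, 16)), 2) = Pow(Rational(9, 80), 2) = Rational(81, 6400)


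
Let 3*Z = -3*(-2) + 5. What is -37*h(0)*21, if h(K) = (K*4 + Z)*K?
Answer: 0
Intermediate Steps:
Z = 11/3 (Z = (-3*(-2) + 5)/3 = (6 + 5)/3 = (⅓)*11 = 11/3 ≈ 3.6667)
h(K) = K*(11/3 + 4*K) (h(K) = (K*4 + 11/3)*K = (4*K + 11/3)*K = (11/3 + 4*K)*K = K*(11/3 + 4*K))
-37*h(0)*21 = -37*0*(11 + 12*0)/3*21 = -37*0*(11 + 0)/3*21 = -37*0*11/3*21 = -37*0*21 = 0*21 = 0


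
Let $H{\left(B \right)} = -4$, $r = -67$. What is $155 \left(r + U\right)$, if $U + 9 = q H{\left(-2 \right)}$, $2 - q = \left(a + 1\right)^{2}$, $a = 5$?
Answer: $9300$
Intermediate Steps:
$q = -34$ ($q = 2 - \left(5 + 1\right)^{2} = 2 - 6^{2} = 2 - 36 = -34$)
$U = 127$ ($U = -9 - -136 = -9 + 136 = 127$)
$155 \left(r + U\right) = 155 \left(-67 + 127\right) = 155 \cdot 60 = 9300$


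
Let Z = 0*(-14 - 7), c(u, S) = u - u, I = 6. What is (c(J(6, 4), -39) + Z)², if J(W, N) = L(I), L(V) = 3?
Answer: 0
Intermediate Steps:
J(W, N) = 3
c(u, S) = 0
Z = 0 (Z = 0*(-21) = 0)
(c(J(6, 4), -39) + Z)² = (0 + 0)² = 0² = 0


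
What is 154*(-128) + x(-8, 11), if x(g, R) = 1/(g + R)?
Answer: -59135/3 ≈ -19712.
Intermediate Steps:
x(g, R) = 1/(R + g)
154*(-128) + x(-8, 11) = 154*(-128) + 1/(11 - 8) = -19712 + 1/3 = -19712 + ⅓ = -59135/3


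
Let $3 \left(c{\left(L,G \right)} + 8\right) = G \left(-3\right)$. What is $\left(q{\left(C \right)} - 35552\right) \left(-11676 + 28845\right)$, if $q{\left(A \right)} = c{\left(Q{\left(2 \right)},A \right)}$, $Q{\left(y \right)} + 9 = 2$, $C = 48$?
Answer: $-611353752$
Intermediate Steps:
$Q{\left(y \right)} = -7$ ($Q{\left(y \right)} = -9 + 2 = -7$)
$c{\left(L,G \right)} = -8 - G$ ($c{\left(L,G \right)} = -8 + \frac{G \left(-3\right)}{3} = -8 + \frac{\left(-3\right) G}{3} = -8 - G$)
$q{\left(A \right)} = -8 - A$
$\left(q{\left(C \right)} - 35552\right) \left(-11676 + 28845\right) = \left(\left(-8 - 48\right) - 35552\right) \left(-11676 + 28845\right) = \left(\left(-8 - 48\right) - 35552\right) 17169 = \left(-56 - 35552\right) 17169 = \left(-35608\right) 17169 = -611353752$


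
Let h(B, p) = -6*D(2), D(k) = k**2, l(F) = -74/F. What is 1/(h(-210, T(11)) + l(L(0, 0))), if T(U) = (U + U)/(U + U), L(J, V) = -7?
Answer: -7/94 ≈ -0.074468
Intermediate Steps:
T(U) = 1 (T(U) = (2*U)/((2*U)) = (2*U)*(1/(2*U)) = 1)
h(B, p) = -24 (h(B, p) = -6*2**2 = -6*4 = -24)
1/(h(-210, T(11)) + l(L(0, 0))) = 1/(-24 - 74/(-7)) = 1/(-24 - 74*(-1/7)) = 1/(-24 + 74/7) = 1/(-94/7) = -7/94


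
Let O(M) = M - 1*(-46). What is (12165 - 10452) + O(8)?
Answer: 1767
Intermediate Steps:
O(M) = 46 + M (O(M) = M + 46 = 46 + M)
(12165 - 10452) + O(8) = (12165 - 10452) + (46 + 8) = 1713 + 54 = 1767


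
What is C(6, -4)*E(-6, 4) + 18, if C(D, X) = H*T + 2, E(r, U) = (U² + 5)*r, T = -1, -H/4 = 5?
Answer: -2754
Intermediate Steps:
H = -20 (H = -4*5 = -20)
E(r, U) = r*(5 + U²) (E(r, U) = (5 + U²)*r = r*(5 + U²))
C(D, X) = 22 (C(D, X) = -20*(-1) + 2 = 20 + 2 = 22)
C(6, -4)*E(-6, 4) + 18 = 22*(-6*(5 + 4²)) + 18 = 22*(-6*(5 + 16)) + 18 = 22*(-6*21) + 18 = 22*(-126) + 18 = -2772 + 18 = -2754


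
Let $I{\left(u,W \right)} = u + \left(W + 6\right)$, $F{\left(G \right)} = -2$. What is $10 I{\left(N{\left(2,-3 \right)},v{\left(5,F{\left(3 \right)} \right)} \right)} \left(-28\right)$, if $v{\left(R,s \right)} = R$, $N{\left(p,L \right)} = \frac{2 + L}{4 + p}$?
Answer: $- \frac{9100}{3} \approx -3033.3$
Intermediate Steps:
$N{\left(p,L \right)} = \frac{2 + L}{4 + p}$
$I{\left(u,W \right)} = 6 + W + u$ ($I{\left(u,W \right)} = u + \left(6 + W\right) = 6 + W + u$)
$10 I{\left(N{\left(2,-3 \right)},v{\left(5,F{\left(3 \right)} \right)} \right)} \left(-28\right) = 10 \left(6 + 5 + \frac{2 - 3}{4 + 2}\right) \left(-28\right) = 10 \left(6 + 5 + \frac{1}{6} \left(-1\right)\right) \left(-28\right) = 10 \left(6 + 5 - \frac{1}{6}\right) \left(-28\right) = 10 \cdot \frac{65}{6} \left(-28\right) = \frac{325}{3} \left(-28\right) = - \frac{9100}{3}$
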